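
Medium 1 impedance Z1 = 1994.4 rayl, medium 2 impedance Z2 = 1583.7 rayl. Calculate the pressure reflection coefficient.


Given values:
  Z1 = 1994.4 rayl, Z2 = 1583.7 rayl
Formula: R = (Z2 - Z1) / (Z2 + Z1)
Numerator: Z2 - Z1 = 1583.7 - 1994.4 = -410.7
Denominator: Z2 + Z1 = 1583.7 + 1994.4 = 3578.1
R = -410.7 / 3578.1 = -0.1148

-0.1148


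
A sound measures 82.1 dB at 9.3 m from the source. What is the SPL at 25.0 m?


Given values:
  SPL1 = 82.1 dB, r1 = 9.3 m, r2 = 25.0 m
Formula: SPL2 = SPL1 - 20 * log10(r2 / r1)
Compute ratio: r2 / r1 = 25.0 / 9.3 = 2.6882
Compute log10: log10(2.6882) = 0.429462
Compute drop: 20 * 0.429462 = 8.5892
SPL2 = 82.1 - 8.5892 = 73.51

73.51 dB


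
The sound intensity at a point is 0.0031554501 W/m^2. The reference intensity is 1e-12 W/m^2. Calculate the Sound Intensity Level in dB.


Given values:
  I = 0.0031554501 W/m^2
  I_ref = 1e-12 W/m^2
Formula: SIL = 10 * log10(I / I_ref)
Compute ratio: I / I_ref = 3155450100
Compute log10: log10(3155450100) = 9.499061
Multiply: SIL = 10 * 9.499061 = 94.99

94.99 dB


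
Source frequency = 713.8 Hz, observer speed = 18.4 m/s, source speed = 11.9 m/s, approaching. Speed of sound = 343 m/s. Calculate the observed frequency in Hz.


Given values:
  f_s = 713.8 Hz, v_o = 18.4 m/s, v_s = 11.9 m/s
  Direction: approaching
Formula: f_o = f_s * (c + v_o) / (c - v_s)
Numerator: c + v_o = 343 + 18.4 = 361.4
Denominator: c - v_s = 343 - 11.9 = 331.1
f_o = 713.8 * 361.4 / 331.1 = 779.12

779.12 Hz


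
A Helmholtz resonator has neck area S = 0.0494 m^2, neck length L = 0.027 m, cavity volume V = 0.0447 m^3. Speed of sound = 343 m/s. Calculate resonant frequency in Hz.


Given values:
  S = 0.0494 m^2, L = 0.027 m, V = 0.0447 m^3, c = 343 m/s
Formula: f = (c / (2*pi)) * sqrt(S / (V * L))
Compute V * L = 0.0447 * 0.027 = 0.0012069
Compute S / (V * L) = 0.0494 / 0.0012069 = 40.9313
Compute sqrt(40.9313) = 6.397757
Compute c / (2*pi) = 343 / 6.283185 = 54.590148
f = 54.590148 * 6.397757 = 349.25

349.25 Hz


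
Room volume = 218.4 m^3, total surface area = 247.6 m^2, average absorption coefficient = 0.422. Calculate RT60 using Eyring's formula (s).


Given values:
  V = 218.4 m^3, S = 247.6 m^2, alpha = 0.422
Formula: RT60 = 0.161 * V / (-S * ln(1 - alpha))
Compute ln(1 - 0.422) = ln(0.578) = -0.548181
Denominator: -247.6 * -0.548181 = 135.7296
Numerator: 0.161 * 218.4 = 35.1624
RT60 = 35.1624 / 135.7296 = 0.259

0.259 s


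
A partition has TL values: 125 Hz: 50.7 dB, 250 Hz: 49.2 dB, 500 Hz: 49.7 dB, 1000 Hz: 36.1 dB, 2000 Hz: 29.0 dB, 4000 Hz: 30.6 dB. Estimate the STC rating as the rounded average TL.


Given TL values at each frequency:
  125 Hz: 50.7 dB
  250 Hz: 49.2 dB
  500 Hz: 49.7 dB
  1000 Hz: 36.1 dB
  2000 Hz: 29.0 dB
  4000 Hz: 30.6 dB
Formula: STC ~ round(average of TL values)
Sum = 50.7 + 49.2 + 49.7 + 36.1 + 29.0 + 30.6 = 245.3
Average = 245.3 / 6 = 40.88
Rounded: 41

41


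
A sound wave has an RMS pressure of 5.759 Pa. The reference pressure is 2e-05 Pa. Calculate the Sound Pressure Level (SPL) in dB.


Given values:
  p = 5.759 Pa
  p_ref = 2e-05 Pa
Formula: SPL = 20 * log10(p / p_ref)
Compute ratio: p / p_ref = 5.759 / 2e-05 = 287950
Compute log10: log10(287950) = 5.459317
Multiply: SPL = 20 * 5.459317 = 109.19

109.19 dB


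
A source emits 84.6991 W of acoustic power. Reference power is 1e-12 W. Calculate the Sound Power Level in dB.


Given values:
  W = 84.6991 W
  W_ref = 1e-12 W
Formula: SWL = 10 * log10(W / W_ref)
Compute ratio: W / W_ref = 84699100000000
Compute log10: log10(84699100000000) = 13.927879
Multiply: SWL = 10 * 13.927879 = 139.28

139.28 dB


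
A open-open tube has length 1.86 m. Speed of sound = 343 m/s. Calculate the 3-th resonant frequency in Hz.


Given values:
  Tube type: open-open, L = 1.86 m, c = 343 m/s, n = 3
Formula: f_n = n * c / (2 * L)
Compute 2 * L = 2 * 1.86 = 3.72
f = 3 * 343 / 3.72
f = 276.61

276.61 Hz


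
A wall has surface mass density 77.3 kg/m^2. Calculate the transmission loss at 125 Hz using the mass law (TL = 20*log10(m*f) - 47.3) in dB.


Given values:
  m = 77.3 kg/m^2, f = 125 Hz
Formula: TL = 20 * log10(m * f) - 47.3
Compute m * f = 77.3 * 125 = 9662.5
Compute log10(9662.5) = 3.98509
Compute 20 * 3.98509 = 79.7018
TL = 79.7018 - 47.3 = 32.4

32.4 dB


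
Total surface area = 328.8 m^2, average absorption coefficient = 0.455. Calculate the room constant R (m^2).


Given values:
  S = 328.8 m^2, alpha = 0.455
Formula: R = S * alpha / (1 - alpha)
Numerator: 328.8 * 0.455 = 149.604
Denominator: 1 - 0.455 = 0.545
R = 149.604 / 0.545 = 274.5

274.5 m^2


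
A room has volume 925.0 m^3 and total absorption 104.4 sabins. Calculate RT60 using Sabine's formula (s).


Given values:
  V = 925.0 m^3
  A = 104.4 sabins
Formula: RT60 = 0.161 * V / A
Numerator: 0.161 * 925.0 = 148.925
RT60 = 148.925 / 104.4 = 1.426

1.426 s


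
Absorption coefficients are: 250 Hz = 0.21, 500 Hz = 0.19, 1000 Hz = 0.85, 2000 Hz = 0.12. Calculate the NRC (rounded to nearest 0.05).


Given values:
  a_250 = 0.21, a_500 = 0.19
  a_1000 = 0.85, a_2000 = 0.12
Formula: NRC = (a250 + a500 + a1000 + a2000) / 4
Sum = 0.21 + 0.19 + 0.85 + 0.12 = 1.37
NRC = 1.37 / 4 = 0.3425
Rounded to nearest 0.05: 0.35

0.35


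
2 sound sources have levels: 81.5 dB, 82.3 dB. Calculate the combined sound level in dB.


Formula: L_total = 10 * log10( sum(10^(Li/10)) )
  Source 1: 10^(81.5/10) = 141253754.4623
  Source 2: 10^(82.3/10) = 169824365.2462
Sum of linear values = 311078119.7085
L_total = 10 * log10(311078119.7085) = 84.93

84.93 dB


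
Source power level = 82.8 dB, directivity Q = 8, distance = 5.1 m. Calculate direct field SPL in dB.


Given values:
  Lw = 82.8 dB, Q = 8, r = 5.1 m
Formula: SPL = Lw + 10 * log10(Q / (4 * pi * r^2))
Compute 4 * pi * r^2 = 4 * pi * 5.1^2 = 326.8513
Compute Q / denom = 8 / 326.8513 = 0.02447596
Compute 10 * log10(0.02447596) = -16.1126
SPL = 82.8 + (-16.1126) = 66.69

66.69 dB


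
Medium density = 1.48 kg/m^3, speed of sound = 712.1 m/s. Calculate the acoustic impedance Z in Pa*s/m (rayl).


Given values:
  rho = 1.48 kg/m^3
  c = 712.1 m/s
Formula: Z = rho * c
Z = 1.48 * 712.1
Z = 1053.91

1053.91 rayl


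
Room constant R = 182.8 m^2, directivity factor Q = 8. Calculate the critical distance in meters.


Given values:
  R = 182.8 m^2, Q = 8
Formula: d_c = 0.141 * sqrt(Q * R)
Compute Q * R = 8 * 182.8 = 1462.4
Compute sqrt(1462.4) = 38.2413
d_c = 0.141 * 38.2413 = 5.392

5.392 m


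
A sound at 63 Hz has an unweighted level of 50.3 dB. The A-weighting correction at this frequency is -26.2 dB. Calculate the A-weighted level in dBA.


Given values:
  SPL = 50.3 dB
  A-weighting at 63 Hz = -26.2 dB
Formula: L_A = SPL + A_weight
L_A = 50.3 + (-26.2)
L_A = 24.1

24.1 dBA


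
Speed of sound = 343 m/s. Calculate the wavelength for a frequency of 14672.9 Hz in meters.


Given values:
  c = 343 m/s, f = 14672.9 Hz
Formula: lambda = c / f
lambda = 343 / 14672.9
lambda = 0.0234

0.0234 m


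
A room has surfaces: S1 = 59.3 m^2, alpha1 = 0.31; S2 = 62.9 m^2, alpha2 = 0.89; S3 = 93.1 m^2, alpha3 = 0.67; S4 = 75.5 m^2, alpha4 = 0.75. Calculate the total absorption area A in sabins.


Given surfaces:
  Surface 1: 59.3 * 0.31 = 18.383
  Surface 2: 62.9 * 0.89 = 55.981
  Surface 3: 93.1 * 0.67 = 62.377
  Surface 4: 75.5 * 0.75 = 56.625
Formula: A = sum(Si * alpha_i)
A = 18.383 + 55.981 + 62.377 + 56.625
A = 193.37

193.37 sabins


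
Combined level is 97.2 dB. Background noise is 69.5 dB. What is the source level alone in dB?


Given values:
  L_total = 97.2 dB, L_bg = 69.5 dB
Formula: L_source = 10 * log10(10^(L_total/10) - 10^(L_bg/10))
Convert to linear:
  10^(97.2/10) = 5248074602.4977
  10^(69.5/10) = 8912509.3813
Difference: 5248074602.4977 - 8912509.3813 = 5239162093.1164
L_source = 10 * log10(5239162093.1164) = 97.19

97.19 dB


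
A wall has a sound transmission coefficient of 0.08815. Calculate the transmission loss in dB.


Given values:
  tau = 0.08815
Formula: TL = 10 * log10(1 / tau)
Compute 1 / tau = 1 / 0.08815 = 11.3443
Compute log10(11.3443) = 1.054778
TL = 10 * 1.054778 = 10.55

10.55 dB


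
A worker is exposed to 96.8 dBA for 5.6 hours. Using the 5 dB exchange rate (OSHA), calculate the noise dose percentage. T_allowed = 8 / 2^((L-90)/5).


Given values:
  L = 96.8 dBA, T = 5.6 hours
Formula: T_allowed = 8 / 2^((L - 90) / 5)
Compute exponent: (96.8 - 90) / 5 = 1.36
Compute 2^(1.36) = 2.566852
T_allowed = 8 / 2.566852 = 3.116658 hours
Dose = (T / T_allowed) * 100
Dose = (5.6 / 3.116658) * 100 = 179.68

179.68 %


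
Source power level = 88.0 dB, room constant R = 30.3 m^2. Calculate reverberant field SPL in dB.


Given values:
  Lw = 88.0 dB, R = 30.3 m^2
Formula: SPL = Lw + 10 * log10(4 / R)
Compute 4 / R = 4 / 30.3 = 0.132013
Compute 10 * log10(0.132013) = -8.7938
SPL = 88.0 + (-8.7938) = 79.21

79.21 dB


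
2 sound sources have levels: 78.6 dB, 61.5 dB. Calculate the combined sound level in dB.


Formula: L_total = 10 * log10( sum(10^(Li/10)) )
  Source 1: 10^(78.6/10) = 72443596.0075
  Source 2: 10^(61.5/10) = 1412537.5446
Sum of linear values = 73856133.5521
L_total = 10 * log10(73856133.5521) = 78.68

78.68 dB


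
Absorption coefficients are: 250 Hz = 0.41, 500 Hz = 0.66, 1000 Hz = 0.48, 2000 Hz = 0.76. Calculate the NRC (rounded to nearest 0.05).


Given values:
  a_250 = 0.41, a_500 = 0.66
  a_1000 = 0.48, a_2000 = 0.76
Formula: NRC = (a250 + a500 + a1000 + a2000) / 4
Sum = 0.41 + 0.66 + 0.48 + 0.76 = 2.31
NRC = 2.31 / 4 = 0.5775
Rounded to nearest 0.05: 0.6

0.6


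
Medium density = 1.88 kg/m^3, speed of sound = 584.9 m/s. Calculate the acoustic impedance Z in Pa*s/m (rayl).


Given values:
  rho = 1.88 kg/m^3
  c = 584.9 m/s
Formula: Z = rho * c
Z = 1.88 * 584.9
Z = 1099.61

1099.61 rayl


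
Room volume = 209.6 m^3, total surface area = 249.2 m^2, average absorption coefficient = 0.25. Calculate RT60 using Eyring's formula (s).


Given values:
  V = 209.6 m^3, S = 249.2 m^2, alpha = 0.25
Formula: RT60 = 0.161 * V / (-S * ln(1 - alpha))
Compute ln(1 - 0.25) = ln(0.75) = -0.287682
Denominator: -249.2 * -0.287682 = 71.6904
Numerator: 0.161 * 209.6 = 33.7456
RT60 = 33.7456 / 71.6904 = 0.471

0.471 s


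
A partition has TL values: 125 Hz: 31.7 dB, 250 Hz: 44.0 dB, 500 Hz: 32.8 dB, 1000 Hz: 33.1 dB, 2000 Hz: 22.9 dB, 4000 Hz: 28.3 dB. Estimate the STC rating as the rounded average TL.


Given TL values at each frequency:
  125 Hz: 31.7 dB
  250 Hz: 44.0 dB
  500 Hz: 32.8 dB
  1000 Hz: 33.1 dB
  2000 Hz: 22.9 dB
  4000 Hz: 28.3 dB
Formula: STC ~ round(average of TL values)
Sum = 31.7 + 44.0 + 32.8 + 33.1 + 22.9 + 28.3 = 192.8
Average = 192.8 / 6 = 32.13
Rounded: 32

32


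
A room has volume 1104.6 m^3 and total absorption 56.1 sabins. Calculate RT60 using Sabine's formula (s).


Given values:
  V = 1104.6 m^3
  A = 56.1 sabins
Formula: RT60 = 0.161 * V / A
Numerator: 0.161 * 1104.6 = 177.8406
RT60 = 177.8406 / 56.1 = 3.17

3.17 s


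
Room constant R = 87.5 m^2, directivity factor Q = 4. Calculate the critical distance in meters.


Given values:
  R = 87.5 m^2, Q = 4
Formula: d_c = 0.141 * sqrt(Q * R)
Compute Q * R = 4 * 87.5 = 350.0
Compute sqrt(350.0) = 18.7083
d_c = 0.141 * 18.7083 = 2.638

2.638 m


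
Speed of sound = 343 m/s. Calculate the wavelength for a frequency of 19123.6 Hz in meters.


Given values:
  c = 343 m/s, f = 19123.6 Hz
Formula: lambda = c / f
lambda = 343 / 19123.6
lambda = 0.0179

0.0179 m


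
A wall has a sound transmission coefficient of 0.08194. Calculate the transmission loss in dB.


Given values:
  tau = 0.08194
Formula: TL = 10 * log10(1 / tau)
Compute 1 / tau = 1 / 0.08194 = 12.2041
Compute log10(12.2041) = 1.086506
TL = 10 * 1.086506 = 10.87

10.87 dB


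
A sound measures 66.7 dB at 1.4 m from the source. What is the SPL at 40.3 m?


Given values:
  SPL1 = 66.7 dB, r1 = 1.4 m, r2 = 40.3 m
Formula: SPL2 = SPL1 - 20 * log10(r2 / r1)
Compute ratio: r2 / r1 = 40.3 / 1.4 = 28.7857
Compute log10: log10(28.7857) = 1.459177
Compute drop: 20 * 1.459177 = 29.1835
SPL2 = 66.7 - 29.1835 = 37.52

37.52 dB


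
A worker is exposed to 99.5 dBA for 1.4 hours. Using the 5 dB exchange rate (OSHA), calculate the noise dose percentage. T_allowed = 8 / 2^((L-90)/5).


Given values:
  L = 99.5 dBA, T = 1.4 hours
Formula: T_allowed = 8 / 2^((L - 90) / 5)
Compute exponent: (99.5 - 90) / 5 = 1.9
Compute 2^(1.9) = 3.732132
T_allowed = 8 / 3.732132 = 2.143547 hours
Dose = (T / T_allowed) * 100
Dose = (1.4 / 2.143547) * 100 = 65.31

65.31 %


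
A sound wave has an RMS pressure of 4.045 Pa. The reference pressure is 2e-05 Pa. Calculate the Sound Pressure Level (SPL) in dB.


Given values:
  p = 4.045 Pa
  p_ref = 2e-05 Pa
Formula: SPL = 20 * log10(p / p_ref)
Compute ratio: p / p_ref = 4.045 / 2e-05 = 202250
Compute log10: log10(202250) = 5.305889
Multiply: SPL = 20 * 5.305889 = 106.12

106.12 dB


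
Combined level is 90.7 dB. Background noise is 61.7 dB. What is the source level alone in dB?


Given values:
  L_total = 90.7 dB, L_bg = 61.7 dB
Formula: L_source = 10 * log10(10^(L_total/10) - 10^(L_bg/10))
Convert to linear:
  10^(90.7/10) = 1174897554.9395
  10^(61.7/10) = 1479108.3882
Difference: 1174897554.9395 - 1479108.3882 = 1173418446.5513
L_source = 10 * log10(1173418446.5513) = 90.69

90.69 dB


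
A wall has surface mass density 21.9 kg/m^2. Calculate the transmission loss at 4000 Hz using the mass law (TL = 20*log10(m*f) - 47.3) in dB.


Given values:
  m = 21.9 kg/m^2, f = 4000 Hz
Formula: TL = 20 * log10(m * f) - 47.3
Compute m * f = 21.9 * 4000 = 87600.0
Compute log10(87600.0) = 4.942504
Compute 20 * 4.942504 = 98.8501
TL = 98.8501 - 47.3 = 51.55

51.55 dB


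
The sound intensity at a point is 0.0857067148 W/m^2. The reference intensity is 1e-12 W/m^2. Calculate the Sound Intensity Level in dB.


Given values:
  I = 0.0857067148 W/m^2
  I_ref = 1e-12 W/m^2
Formula: SIL = 10 * log10(I / I_ref)
Compute ratio: I / I_ref = 85706714800
Compute log10: log10(85706714800) = 10.933015
Multiply: SIL = 10 * 10.933015 = 109.33

109.33 dB


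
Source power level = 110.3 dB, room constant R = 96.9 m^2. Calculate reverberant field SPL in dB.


Given values:
  Lw = 110.3 dB, R = 96.9 m^2
Formula: SPL = Lw + 10 * log10(4 / R)
Compute 4 / R = 4 / 96.9 = 0.04128
Compute 10 * log10(0.04128) = -13.8426
SPL = 110.3 + (-13.8426) = 96.46

96.46 dB


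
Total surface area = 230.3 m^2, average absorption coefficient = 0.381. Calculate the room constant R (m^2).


Given values:
  S = 230.3 m^2, alpha = 0.381
Formula: R = S * alpha / (1 - alpha)
Numerator: 230.3 * 0.381 = 87.7443
Denominator: 1 - 0.381 = 0.619
R = 87.7443 / 0.619 = 141.75

141.75 m^2


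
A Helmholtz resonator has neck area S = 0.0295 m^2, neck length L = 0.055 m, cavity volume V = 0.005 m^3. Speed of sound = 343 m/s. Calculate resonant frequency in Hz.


Given values:
  S = 0.0295 m^2, L = 0.055 m, V = 0.005 m^3, c = 343 m/s
Formula: f = (c / (2*pi)) * sqrt(S / (V * L))
Compute V * L = 0.005 * 0.055 = 0.000275
Compute S / (V * L) = 0.0295 / 0.000275 = 107.2727
Compute sqrt(107.2727) = 10.357253
Compute c / (2*pi) = 343 / 6.283185 = 54.590148
f = 54.590148 * 10.357253 = 565.4

565.4 Hz


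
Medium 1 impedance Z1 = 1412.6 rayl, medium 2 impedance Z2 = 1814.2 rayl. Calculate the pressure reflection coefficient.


Given values:
  Z1 = 1412.6 rayl, Z2 = 1814.2 rayl
Formula: R = (Z2 - Z1) / (Z2 + Z1)
Numerator: Z2 - Z1 = 1814.2 - 1412.6 = 401.6
Denominator: Z2 + Z1 = 1814.2 + 1412.6 = 3226.8
R = 401.6 / 3226.8 = 0.1245

0.1245


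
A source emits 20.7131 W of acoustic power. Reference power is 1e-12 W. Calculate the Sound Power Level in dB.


Given values:
  W = 20.7131 W
  W_ref = 1e-12 W
Formula: SWL = 10 * log10(W / W_ref)
Compute ratio: W / W_ref = 20713100000000
Compute log10: log10(20713100000000) = 13.316245
Multiply: SWL = 10 * 13.316245 = 133.16

133.16 dB


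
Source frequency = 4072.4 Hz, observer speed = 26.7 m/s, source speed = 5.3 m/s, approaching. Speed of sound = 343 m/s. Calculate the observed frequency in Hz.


Given values:
  f_s = 4072.4 Hz, v_o = 26.7 m/s, v_s = 5.3 m/s
  Direction: approaching
Formula: f_o = f_s * (c + v_o) / (c - v_s)
Numerator: c + v_o = 343 + 26.7 = 369.7
Denominator: c - v_s = 343 - 5.3 = 337.7
f_o = 4072.4 * 369.7 / 337.7 = 4458.3

4458.3 Hz


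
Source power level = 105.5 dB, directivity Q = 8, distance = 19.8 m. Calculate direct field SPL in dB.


Given values:
  Lw = 105.5 dB, Q = 8, r = 19.8 m
Formula: SPL = Lw + 10 * log10(Q / (4 * pi * r^2))
Compute 4 * pi * r^2 = 4 * pi * 19.8^2 = 4926.5199
Compute Q / denom = 8 / 4926.5199 = 0.00162386
Compute 10 * log10(0.00162386) = -27.8945
SPL = 105.5 + (-27.8945) = 77.61

77.61 dB


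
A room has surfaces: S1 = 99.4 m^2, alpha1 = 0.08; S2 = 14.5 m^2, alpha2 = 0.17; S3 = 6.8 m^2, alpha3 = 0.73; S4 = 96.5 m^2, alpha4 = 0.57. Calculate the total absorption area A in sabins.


Given surfaces:
  Surface 1: 99.4 * 0.08 = 7.952
  Surface 2: 14.5 * 0.17 = 2.465
  Surface 3: 6.8 * 0.73 = 4.964
  Surface 4: 96.5 * 0.57 = 55.005
Formula: A = sum(Si * alpha_i)
A = 7.952 + 2.465 + 4.964 + 55.005
A = 70.39

70.39 sabins


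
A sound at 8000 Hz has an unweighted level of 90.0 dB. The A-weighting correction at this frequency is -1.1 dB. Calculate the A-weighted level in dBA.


Given values:
  SPL = 90.0 dB
  A-weighting at 8000 Hz = -1.1 dB
Formula: L_A = SPL + A_weight
L_A = 90.0 + (-1.1)
L_A = 88.9

88.9 dBA


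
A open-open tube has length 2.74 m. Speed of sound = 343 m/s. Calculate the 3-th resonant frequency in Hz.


Given values:
  Tube type: open-open, L = 2.74 m, c = 343 m/s, n = 3
Formula: f_n = n * c / (2 * L)
Compute 2 * L = 2 * 2.74 = 5.48
f = 3 * 343 / 5.48
f = 187.77

187.77 Hz


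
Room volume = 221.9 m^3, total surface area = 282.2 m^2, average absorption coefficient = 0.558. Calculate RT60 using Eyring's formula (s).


Given values:
  V = 221.9 m^3, S = 282.2 m^2, alpha = 0.558
Formula: RT60 = 0.161 * V / (-S * ln(1 - alpha))
Compute ln(1 - 0.558) = ln(0.442) = -0.816445
Denominator: -282.2 * -0.816445 = 230.4008
Numerator: 0.161 * 221.9 = 35.7259
RT60 = 35.7259 / 230.4008 = 0.155

0.155 s


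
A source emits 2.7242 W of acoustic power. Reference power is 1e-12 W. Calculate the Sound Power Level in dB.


Given values:
  W = 2.7242 W
  W_ref = 1e-12 W
Formula: SWL = 10 * log10(W / W_ref)
Compute ratio: W / W_ref = 2724200000000
Compute log10: log10(2724200000000) = 12.435239
Multiply: SWL = 10 * 12.435239 = 124.35

124.35 dB


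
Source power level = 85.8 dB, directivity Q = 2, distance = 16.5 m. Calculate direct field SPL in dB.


Given values:
  Lw = 85.8 dB, Q = 2, r = 16.5 m
Formula: SPL = Lw + 10 * log10(Q / (4 * pi * r^2))
Compute 4 * pi * r^2 = 4 * pi * 16.5^2 = 3421.1944
Compute Q / denom = 2 / 3421.1944 = 0.00058459
Compute 10 * log10(0.00058459) = -32.3315
SPL = 85.8 + (-32.3315) = 53.47

53.47 dB


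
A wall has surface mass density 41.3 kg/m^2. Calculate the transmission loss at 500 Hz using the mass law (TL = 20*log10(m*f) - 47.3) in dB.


Given values:
  m = 41.3 kg/m^2, f = 500 Hz
Formula: TL = 20 * log10(m * f) - 47.3
Compute m * f = 41.3 * 500 = 20650.0
Compute log10(20650.0) = 4.31492
Compute 20 * 4.31492 = 86.2984
TL = 86.2984 - 47.3 = 39.0

39.0 dB


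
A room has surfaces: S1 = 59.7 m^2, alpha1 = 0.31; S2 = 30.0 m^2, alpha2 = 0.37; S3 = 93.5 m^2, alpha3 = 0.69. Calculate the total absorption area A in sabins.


Given surfaces:
  Surface 1: 59.7 * 0.31 = 18.507
  Surface 2: 30.0 * 0.37 = 11.1
  Surface 3: 93.5 * 0.69 = 64.515
Formula: A = sum(Si * alpha_i)
A = 18.507 + 11.1 + 64.515
A = 94.12

94.12 sabins


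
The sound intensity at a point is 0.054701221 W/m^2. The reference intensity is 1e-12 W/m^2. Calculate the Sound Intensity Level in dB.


Given values:
  I = 0.054701221 W/m^2
  I_ref = 1e-12 W/m^2
Formula: SIL = 10 * log10(I / I_ref)
Compute ratio: I / I_ref = 54701221000
Compute log10: log10(54701221000) = 10.737997
Multiply: SIL = 10 * 10.737997 = 107.38

107.38 dB


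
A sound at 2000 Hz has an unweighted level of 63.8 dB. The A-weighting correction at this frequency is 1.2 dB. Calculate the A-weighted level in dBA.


Given values:
  SPL = 63.8 dB
  A-weighting at 2000 Hz = 1.2 dB
Formula: L_A = SPL + A_weight
L_A = 63.8 + (1.2)
L_A = 65.0

65.0 dBA


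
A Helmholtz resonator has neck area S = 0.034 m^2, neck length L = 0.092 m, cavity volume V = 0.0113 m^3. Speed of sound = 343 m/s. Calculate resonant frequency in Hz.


Given values:
  S = 0.034 m^2, L = 0.092 m, V = 0.0113 m^3, c = 343 m/s
Formula: f = (c / (2*pi)) * sqrt(S / (V * L))
Compute V * L = 0.0113 * 0.092 = 0.0010396
Compute S / (V * L) = 0.034 / 0.0010396 = 32.7049
Compute sqrt(32.7049) = 5.71882
Compute c / (2*pi) = 343 / 6.283185 = 54.590148
f = 54.590148 * 5.71882 = 312.19

312.19 Hz


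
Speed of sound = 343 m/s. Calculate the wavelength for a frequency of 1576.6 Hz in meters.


Given values:
  c = 343 m/s, f = 1576.6 Hz
Formula: lambda = c / f
lambda = 343 / 1576.6
lambda = 0.2176

0.2176 m


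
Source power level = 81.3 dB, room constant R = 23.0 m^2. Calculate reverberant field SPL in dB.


Given values:
  Lw = 81.3 dB, R = 23.0 m^2
Formula: SPL = Lw + 10 * log10(4 / R)
Compute 4 / R = 4 / 23.0 = 0.173913
Compute 10 * log10(0.173913) = -7.5967
SPL = 81.3 + (-7.5967) = 73.7

73.7 dB


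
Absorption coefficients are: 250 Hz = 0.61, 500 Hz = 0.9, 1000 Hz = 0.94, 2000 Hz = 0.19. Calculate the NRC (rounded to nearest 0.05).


Given values:
  a_250 = 0.61, a_500 = 0.9
  a_1000 = 0.94, a_2000 = 0.19
Formula: NRC = (a250 + a500 + a1000 + a2000) / 4
Sum = 0.61 + 0.9 + 0.94 + 0.19 = 2.64
NRC = 2.64 / 4 = 0.66
Rounded to nearest 0.05: 0.65

0.65


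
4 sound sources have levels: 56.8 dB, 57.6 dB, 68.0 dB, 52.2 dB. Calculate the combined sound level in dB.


Formula: L_total = 10 * log10( sum(10^(Li/10)) )
  Source 1: 10^(56.8/10) = 478630.0923
  Source 2: 10^(57.6/10) = 575439.9373
  Source 3: 10^(68.0/10) = 6309573.4448
  Source 4: 10^(52.2/10) = 165958.6907
Sum of linear values = 7529602.1651
L_total = 10 * log10(7529602.1651) = 68.77

68.77 dB


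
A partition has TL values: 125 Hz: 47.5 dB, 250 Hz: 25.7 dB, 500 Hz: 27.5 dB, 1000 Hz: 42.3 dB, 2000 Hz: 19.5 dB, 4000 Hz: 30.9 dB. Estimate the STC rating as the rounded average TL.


Given TL values at each frequency:
  125 Hz: 47.5 dB
  250 Hz: 25.7 dB
  500 Hz: 27.5 dB
  1000 Hz: 42.3 dB
  2000 Hz: 19.5 dB
  4000 Hz: 30.9 dB
Formula: STC ~ round(average of TL values)
Sum = 47.5 + 25.7 + 27.5 + 42.3 + 19.5 + 30.9 = 193.4
Average = 193.4 / 6 = 32.23
Rounded: 32

32


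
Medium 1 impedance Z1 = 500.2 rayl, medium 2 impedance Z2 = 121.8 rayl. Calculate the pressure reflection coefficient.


Given values:
  Z1 = 500.2 rayl, Z2 = 121.8 rayl
Formula: R = (Z2 - Z1) / (Z2 + Z1)
Numerator: Z2 - Z1 = 121.8 - 500.2 = -378.4
Denominator: Z2 + Z1 = 121.8 + 500.2 = 622.0
R = -378.4 / 622.0 = -0.6084

-0.6084


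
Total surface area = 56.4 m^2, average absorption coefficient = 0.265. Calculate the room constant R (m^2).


Given values:
  S = 56.4 m^2, alpha = 0.265
Formula: R = S * alpha / (1 - alpha)
Numerator: 56.4 * 0.265 = 14.946
Denominator: 1 - 0.265 = 0.735
R = 14.946 / 0.735 = 20.33

20.33 m^2


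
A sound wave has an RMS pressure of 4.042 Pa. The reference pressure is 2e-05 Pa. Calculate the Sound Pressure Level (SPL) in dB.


Given values:
  p = 4.042 Pa
  p_ref = 2e-05 Pa
Formula: SPL = 20 * log10(p / p_ref)
Compute ratio: p / p_ref = 4.042 / 2e-05 = 202100
Compute log10: log10(202100) = 5.305566
Multiply: SPL = 20 * 5.305566 = 106.11

106.11 dB


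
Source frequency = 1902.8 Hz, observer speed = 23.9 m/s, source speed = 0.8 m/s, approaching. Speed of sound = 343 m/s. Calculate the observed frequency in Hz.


Given values:
  f_s = 1902.8 Hz, v_o = 23.9 m/s, v_s = 0.8 m/s
  Direction: approaching
Formula: f_o = f_s * (c + v_o) / (c - v_s)
Numerator: c + v_o = 343 + 23.9 = 366.9
Denominator: c - v_s = 343 - 0.8 = 342.2
f_o = 1902.8 * 366.9 / 342.2 = 2040.14

2040.14 Hz


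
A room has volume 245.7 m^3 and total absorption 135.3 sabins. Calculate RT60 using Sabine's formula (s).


Given values:
  V = 245.7 m^3
  A = 135.3 sabins
Formula: RT60 = 0.161 * V / A
Numerator: 0.161 * 245.7 = 39.5577
RT60 = 39.5577 / 135.3 = 0.292

0.292 s


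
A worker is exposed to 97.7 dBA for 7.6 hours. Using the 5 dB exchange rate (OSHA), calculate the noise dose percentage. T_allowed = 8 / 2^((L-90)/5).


Given values:
  L = 97.7 dBA, T = 7.6 hours
Formula: T_allowed = 8 / 2^((L - 90) / 5)
Compute exponent: (97.7 - 90) / 5 = 1.54
Compute 2^(1.54) = 2.907945
T_allowed = 8 / 2.907945 = 2.751084 hours
Dose = (T / T_allowed) * 100
Dose = (7.6 / 2.751084) * 100 = 276.25

276.25 %


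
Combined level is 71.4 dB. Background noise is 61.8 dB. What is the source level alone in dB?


Given values:
  L_total = 71.4 dB, L_bg = 61.8 dB
Formula: L_source = 10 * log10(10^(L_total/10) - 10^(L_bg/10))
Convert to linear:
  10^(71.4/10) = 13803842.646
  10^(61.8/10) = 1513561.2484
Difference: 13803842.646 - 1513561.2484 = 12290281.3976
L_source = 10 * log10(12290281.3976) = 70.9

70.9 dB


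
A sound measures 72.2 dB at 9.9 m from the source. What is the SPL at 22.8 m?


Given values:
  SPL1 = 72.2 dB, r1 = 9.9 m, r2 = 22.8 m
Formula: SPL2 = SPL1 - 20 * log10(r2 / r1)
Compute ratio: r2 / r1 = 22.8 / 9.9 = 2.303
Compute log10: log10(2.303) = 0.362294
Compute drop: 20 * 0.362294 = 7.2459
SPL2 = 72.2 - 7.2459 = 64.95

64.95 dB


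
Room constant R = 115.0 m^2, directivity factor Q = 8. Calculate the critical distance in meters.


Given values:
  R = 115.0 m^2, Q = 8
Formula: d_c = 0.141 * sqrt(Q * R)
Compute Q * R = 8 * 115.0 = 920.0
Compute sqrt(920.0) = 30.3315
d_c = 0.141 * 30.3315 = 4.277

4.277 m


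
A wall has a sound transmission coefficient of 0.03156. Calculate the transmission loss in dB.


Given values:
  tau = 0.03156
Formula: TL = 10 * log10(1 / tau)
Compute 1 / tau = 1 / 0.03156 = 31.6857
Compute log10(31.6857) = 1.500863
TL = 10 * 1.500863 = 15.01

15.01 dB


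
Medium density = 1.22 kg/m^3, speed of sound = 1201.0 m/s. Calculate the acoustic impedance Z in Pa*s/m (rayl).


Given values:
  rho = 1.22 kg/m^3
  c = 1201.0 m/s
Formula: Z = rho * c
Z = 1.22 * 1201.0
Z = 1465.22

1465.22 rayl


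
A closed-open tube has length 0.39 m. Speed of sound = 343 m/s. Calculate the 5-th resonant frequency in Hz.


Given values:
  Tube type: closed-open, L = 0.39 m, c = 343 m/s, n = 5
Formula: f_n = (2n - 1) * c / (4 * L)
Compute 2n - 1 = 2*5 - 1 = 9
Compute 4 * L = 4 * 0.39 = 1.56
f = 9 * 343 / 1.56
f = 1978.85

1978.85 Hz


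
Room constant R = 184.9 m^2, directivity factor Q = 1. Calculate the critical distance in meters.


Given values:
  R = 184.9 m^2, Q = 1
Formula: d_c = 0.141 * sqrt(Q * R)
Compute Q * R = 1 * 184.9 = 184.9
Compute sqrt(184.9) = 13.5978
d_c = 0.141 * 13.5978 = 1.917

1.917 m


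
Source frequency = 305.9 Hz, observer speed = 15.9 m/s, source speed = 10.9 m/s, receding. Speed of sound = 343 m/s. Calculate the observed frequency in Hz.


Given values:
  f_s = 305.9 Hz, v_o = 15.9 m/s, v_s = 10.9 m/s
  Direction: receding
Formula: f_o = f_s * (c - v_o) / (c + v_s)
Numerator: c - v_o = 343 - 15.9 = 327.1
Denominator: c + v_s = 343 + 10.9 = 353.9
f_o = 305.9 * 327.1 / 353.9 = 282.73

282.73 Hz


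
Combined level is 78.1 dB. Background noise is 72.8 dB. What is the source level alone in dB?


Given values:
  L_total = 78.1 dB, L_bg = 72.8 dB
Formula: L_source = 10 * log10(10^(L_total/10) - 10^(L_bg/10))
Convert to linear:
  10^(78.1/10) = 64565422.9035
  10^(72.8/10) = 19054607.1796
Difference: 64565422.9035 - 19054607.1796 = 45510815.7239
L_source = 10 * log10(45510815.7239) = 76.58

76.58 dB


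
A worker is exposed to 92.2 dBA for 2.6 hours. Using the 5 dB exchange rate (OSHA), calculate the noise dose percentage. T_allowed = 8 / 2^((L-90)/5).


Given values:
  L = 92.2 dBA, T = 2.6 hours
Formula: T_allowed = 8 / 2^((L - 90) / 5)
Compute exponent: (92.2 - 90) / 5 = 0.44
Compute 2^(0.44) = 1.356604
T_allowed = 8 / 1.356604 = 5.897078 hours
Dose = (T / T_allowed) * 100
Dose = (2.6 / 5.897078) * 100 = 44.09

44.09 %


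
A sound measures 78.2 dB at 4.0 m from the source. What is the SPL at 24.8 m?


Given values:
  SPL1 = 78.2 dB, r1 = 4.0 m, r2 = 24.8 m
Formula: SPL2 = SPL1 - 20 * log10(r2 / r1)
Compute ratio: r2 / r1 = 24.8 / 4.0 = 6.2
Compute log10: log10(6.2) = 0.792392
Compute drop: 20 * 0.792392 = 15.8478
SPL2 = 78.2 - 15.8478 = 62.35

62.35 dB


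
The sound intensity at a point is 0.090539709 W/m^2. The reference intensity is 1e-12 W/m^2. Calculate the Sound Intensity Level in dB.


Given values:
  I = 0.090539709 W/m^2
  I_ref = 1e-12 W/m^2
Formula: SIL = 10 * log10(I / I_ref)
Compute ratio: I / I_ref = 90539709000
Compute log10: log10(90539709000) = 10.956839
Multiply: SIL = 10 * 10.956839 = 109.57

109.57 dB


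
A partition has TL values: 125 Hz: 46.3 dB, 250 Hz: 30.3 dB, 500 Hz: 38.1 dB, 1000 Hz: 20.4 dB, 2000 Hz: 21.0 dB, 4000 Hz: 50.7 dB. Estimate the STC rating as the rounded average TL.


Given TL values at each frequency:
  125 Hz: 46.3 dB
  250 Hz: 30.3 dB
  500 Hz: 38.1 dB
  1000 Hz: 20.4 dB
  2000 Hz: 21.0 dB
  4000 Hz: 50.7 dB
Formula: STC ~ round(average of TL values)
Sum = 46.3 + 30.3 + 38.1 + 20.4 + 21.0 + 50.7 = 206.8
Average = 206.8 / 6 = 34.47
Rounded: 34

34


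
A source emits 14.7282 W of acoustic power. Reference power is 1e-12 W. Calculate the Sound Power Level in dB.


Given values:
  W = 14.7282 W
  W_ref = 1e-12 W
Formula: SWL = 10 * log10(W / W_ref)
Compute ratio: W / W_ref = 14728200000000
Compute log10: log10(14728200000000) = 13.16815
Multiply: SWL = 10 * 13.16815 = 131.68

131.68 dB


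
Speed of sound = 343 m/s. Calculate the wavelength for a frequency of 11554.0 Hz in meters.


Given values:
  c = 343 m/s, f = 11554.0 Hz
Formula: lambda = c / f
lambda = 343 / 11554.0
lambda = 0.0297

0.0297 m


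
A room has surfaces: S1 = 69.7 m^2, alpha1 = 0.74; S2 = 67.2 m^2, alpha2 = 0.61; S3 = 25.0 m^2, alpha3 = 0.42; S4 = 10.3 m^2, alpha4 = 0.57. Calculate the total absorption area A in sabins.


Given surfaces:
  Surface 1: 69.7 * 0.74 = 51.578
  Surface 2: 67.2 * 0.61 = 40.992
  Surface 3: 25.0 * 0.42 = 10.5
  Surface 4: 10.3 * 0.57 = 5.871
Formula: A = sum(Si * alpha_i)
A = 51.578 + 40.992 + 10.5 + 5.871
A = 108.94

108.94 sabins


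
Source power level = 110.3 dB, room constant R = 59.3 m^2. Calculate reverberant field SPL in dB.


Given values:
  Lw = 110.3 dB, R = 59.3 m^2
Formula: SPL = Lw + 10 * log10(4 / R)
Compute 4 / R = 4 / 59.3 = 0.067454
Compute 10 * log10(0.067454) = -11.7099
SPL = 110.3 + (-11.7099) = 98.59

98.59 dB


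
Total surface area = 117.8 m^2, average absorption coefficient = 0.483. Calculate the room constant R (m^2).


Given values:
  S = 117.8 m^2, alpha = 0.483
Formula: R = S * alpha / (1 - alpha)
Numerator: 117.8 * 0.483 = 56.8974
Denominator: 1 - 0.483 = 0.517
R = 56.8974 / 0.517 = 110.05

110.05 m^2


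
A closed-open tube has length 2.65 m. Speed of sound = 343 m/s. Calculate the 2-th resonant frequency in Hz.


Given values:
  Tube type: closed-open, L = 2.65 m, c = 343 m/s, n = 2
Formula: f_n = (2n - 1) * c / (4 * L)
Compute 2n - 1 = 2*2 - 1 = 3
Compute 4 * L = 4 * 2.65 = 10.6
f = 3 * 343 / 10.6
f = 97.08

97.08 Hz


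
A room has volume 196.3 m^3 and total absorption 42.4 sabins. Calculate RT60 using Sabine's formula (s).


Given values:
  V = 196.3 m^3
  A = 42.4 sabins
Formula: RT60 = 0.161 * V / A
Numerator: 0.161 * 196.3 = 31.6043
RT60 = 31.6043 / 42.4 = 0.745

0.745 s


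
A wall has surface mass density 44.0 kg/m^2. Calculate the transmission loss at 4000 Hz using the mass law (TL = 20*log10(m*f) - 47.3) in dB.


Given values:
  m = 44.0 kg/m^2, f = 4000 Hz
Formula: TL = 20 * log10(m * f) - 47.3
Compute m * f = 44.0 * 4000 = 176000.0
Compute log10(176000.0) = 5.245513
Compute 20 * 5.245513 = 104.9103
TL = 104.9103 - 47.3 = 57.61

57.61 dB


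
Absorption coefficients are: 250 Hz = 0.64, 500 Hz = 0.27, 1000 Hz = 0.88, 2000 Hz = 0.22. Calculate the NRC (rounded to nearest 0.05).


Given values:
  a_250 = 0.64, a_500 = 0.27
  a_1000 = 0.88, a_2000 = 0.22
Formula: NRC = (a250 + a500 + a1000 + a2000) / 4
Sum = 0.64 + 0.27 + 0.88 + 0.22 = 2.01
NRC = 2.01 / 4 = 0.5025
Rounded to nearest 0.05: 0.5

0.5


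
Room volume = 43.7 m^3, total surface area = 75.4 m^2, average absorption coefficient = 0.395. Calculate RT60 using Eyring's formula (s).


Given values:
  V = 43.7 m^3, S = 75.4 m^2, alpha = 0.395
Formula: RT60 = 0.161 * V / (-S * ln(1 - alpha))
Compute ln(1 - 0.395) = ln(0.605) = -0.502527
Denominator: -75.4 * -0.502527 = 37.8905
Numerator: 0.161 * 43.7 = 7.0357
RT60 = 7.0357 / 37.8905 = 0.186

0.186 s


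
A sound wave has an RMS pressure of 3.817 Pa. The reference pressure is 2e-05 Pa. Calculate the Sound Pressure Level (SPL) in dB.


Given values:
  p = 3.817 Pa
  p_ref = 2e-05 Pa
Formula: SPL = 20 * log10(p / p_ref)
Compute ratio: p / p_ref = 3.817 / 2e-05 = 190850
Compute log10: log10(190850) = 5.280692
Multiply: SPL = 20 * 5.280692 = 105.61

105.61 dB


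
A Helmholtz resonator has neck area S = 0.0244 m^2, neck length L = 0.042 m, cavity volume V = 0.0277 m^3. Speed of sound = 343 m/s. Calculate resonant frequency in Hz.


Given values:
  S = 0.0244 m^2, L = 0.042 m, V = 0.0277 m^3, c = 343 m/s
Formula: f = (c / (2*pi)) * sqrt(S / (V * L))
Compute V * L = 0.0277 * 0.042 = 0.0011634
Compute S / (V * L) = 0.0244 / 0.0011634 = 20.973
Compute sqrt(20.973) = 4.579629
Compute c / (2*pi) = 343 / 6.283185 = 54.590148
f = 54.590148 * 4.579629 = 250.0

250.0 Hz


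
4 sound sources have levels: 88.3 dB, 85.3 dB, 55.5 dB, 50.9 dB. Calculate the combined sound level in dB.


Formula: L_total = 10 * log10( sum(10^(Li/10)) )
  Source 1: 10^(88.3/10) = 676082975.392
  Source 2: 10^(85.3/10) = 338844156.1392
  Source 3: 10^(55.5/10) = 354813.3892
  Source 4: 10^(50.9/10) = 123026.8771
Sum of linear values = 1015404971.7975
L_total = 10 * log10(1015404971.7975) = 90.07

90.07 dB


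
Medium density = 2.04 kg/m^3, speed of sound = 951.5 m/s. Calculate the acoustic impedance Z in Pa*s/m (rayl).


Given values:
  rho = 2.04 kg/m^3
  c = 951.5 m/s
Formula: Z = rho * c
Z = 2.04 * 951.5
Z = 1941.06

1941.06 rayl


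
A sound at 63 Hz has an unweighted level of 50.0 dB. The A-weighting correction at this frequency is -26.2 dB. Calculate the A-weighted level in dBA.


Given values:
  SPL = 50.0 dB
  A-weighting at 63 Hz = -26.2 dB
Formula: L_A = SPL + A_weight
L_A = 50.0 + (-26.2)
L_A = 23.8

23.8 dBA


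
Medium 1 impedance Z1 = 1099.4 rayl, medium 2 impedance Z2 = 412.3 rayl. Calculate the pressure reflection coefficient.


Given values:
  Z1 = 1099.4 rayl, Z2 = 412.3 rayl
Formula: R = (Z2 - Z1) / (Z2 + Z1)
Numerator: Z2 - Z1 = 412.3 - 1099.4 = -687.1
Denominator: Z2 + Z1 = 412.3 + 1099.4 = 1511.7
R = -687.1 / 1511.7 = -0.4545

-0.4545


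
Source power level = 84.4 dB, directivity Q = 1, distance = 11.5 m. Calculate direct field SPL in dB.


Given values:
  Lw = 84.4 dB, Q = 1, r = 11.5 m
Formula: SPL = Lw + 10 * log10(Q / (4 * pi * r^2))
Compute 4 * pi * r^2 = 4 * pi * 11.5^2 = 1661.9025
Compute Q / denom = 1 / 1661.9025 = 0.00060172
Compute 10 * log10(0.00060172) = -32.2061
SPL = 84.4 + (-32.2061) = 52.19

52.19 dB


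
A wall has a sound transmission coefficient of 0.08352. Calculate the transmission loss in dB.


Given values:
  tau = 0.08352
Formula: TL = 10 * log10(1 / tau)
Compute 1 / tau = 1 / 0.08352 = 11.9732
Compute log10(11.9732) = 1.07821
TL = 10 * 1.07821 = 10.78

10.78 dB


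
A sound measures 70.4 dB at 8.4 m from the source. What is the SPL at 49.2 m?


Given values:
  SPL1 = 70.4 dB, r1 = 8.4 m, r2 = 49.2 m
Formula: SPL2 = SPL1 - 20 * log10(r2 / r1)
Compute ratio: r2 / r1 = 49.2 / 8.4 = 5.8571
Compute log10: log10(5.8571) = 0.767683
Compute drop: 20 * 0.767683 = 15.3537
SPL2 = 70.4 - 15.3537 = 55.05

55.05 dB


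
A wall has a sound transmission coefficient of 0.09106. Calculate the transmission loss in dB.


Given values:
  tau = 0.09106
Formula: TL = 10 * log10(1 / tau)
Compute 1 / tau = 1 / 0.09106 = 10.9818
Compute log10(10.9818) = 1.040674
TL = 10 * 1.040674 = 10.41

10.41 dB


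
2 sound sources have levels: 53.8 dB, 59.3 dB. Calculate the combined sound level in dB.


Formula: L_total = 10 * log10( sum(10^(Li/10)) )
  Source 1: 10^(53.8/10) = 239883.2919
  Source 2: 10^(59.3/10) = 851138.0382
Sum of linear values = 1091021.3301
L_total = 10 * log10(1091021.3301) = 60.38

60.38 dB


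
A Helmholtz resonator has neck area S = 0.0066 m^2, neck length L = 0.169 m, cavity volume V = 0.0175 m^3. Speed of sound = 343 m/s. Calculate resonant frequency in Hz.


Given values:
  S = 0.0066 m^2, L = 0.169 m, V = 0.0175 m^3, c = 343 m/s
Formula: f = (c / (2*pi)) * sqrt(S / (V * L))
Compute V * L = 0.0175 * 0.169 = 0.0029575
Compute S / (V * L) = 0.0066 / 0.0029575 = 2.2316
Compute sqrt(2.2316) = 1.493854
Compute c / (2*pi) = 343 / 6.283185 = 54.590148
f = 54.590148 * 1.493854 = 81.55

81.55 Hz


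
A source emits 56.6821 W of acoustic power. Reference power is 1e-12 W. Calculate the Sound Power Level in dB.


Given values:
  W = 56.6821 W
  W_ref = 1e-12 W
Formula: SWL = 10 * log10(W / W_ref)
Compute ratio: W / W_ref = 56682100000000
Compute log10: log10(56682100000000) = 13.753446
Multiply: SWL = 10 * 13.753446 = 137.53

137.53 dB


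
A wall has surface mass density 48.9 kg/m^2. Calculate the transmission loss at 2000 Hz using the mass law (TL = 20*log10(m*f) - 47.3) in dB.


Given values:
  m = 48.9 kg/m^2, f = 2000 Hz
Formula: TL = 20 * log10(m * f) - 47.3
Compute m * f = 48.9 * 2000 = 97800.0
Compute log10(97800.0) = 4.990339
Compute 20 * 4.990339 = 99.8068
TL = 99.8068 - 47.3 = 52.51

52.51 dB


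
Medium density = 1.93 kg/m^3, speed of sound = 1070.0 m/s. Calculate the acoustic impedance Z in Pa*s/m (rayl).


Given values:
  rho = 1.93 kg/m^3
  c = 1070.0 m/s
Formula: Z = rho * c
Z = 1.93 * 1070.0
Z = 2065.1

2065.1 rayl


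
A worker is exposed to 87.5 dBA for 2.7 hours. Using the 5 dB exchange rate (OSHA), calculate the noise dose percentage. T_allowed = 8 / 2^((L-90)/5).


Given values:
  L = 87.5 dBA, T = 2.7 hours
Formula: T_allowed = 8 / 2^((L - 90) / 5)
Compute exponent: (87.5 - 90) / 5 = -0.5
Compute 2^(-0.5) = 0.707107
T_allowed = 8 / 0.707107 = 11.313705 hours
Dose = (T / T_allowed) * 100
Dose = (2.7 / 11.313705) * 100 = 23.86

23.86 %


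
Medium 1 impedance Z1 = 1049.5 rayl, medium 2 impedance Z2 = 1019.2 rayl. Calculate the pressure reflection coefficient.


Given values:
  Z1 = 1049.5 rayl, Z2 = 1019.2 rayl
Formula: R = (Z2 - Z1) / (Z2 + Z1)
Numerator: Z2 - Z1 = 1019.2 - 1049.5 = -30.3
Denominator: Z2 + Z1 = 1019.2 + 1049.5 = 2068.7
R = -30.3 / 2068.7 = -0.0146

-0.0146


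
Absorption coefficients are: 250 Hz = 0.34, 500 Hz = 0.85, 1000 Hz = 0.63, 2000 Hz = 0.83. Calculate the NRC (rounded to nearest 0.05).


Given values:
  a_250 = 0.34, a_500 = 0.85
  a_1000 = 0.63, a_2000 = 0.83
Formula: NRC = (a250 + a500 + a1000 + a2000) / 4
Sum = 0.34 + 0.85 + 0.63 + 0.83 = 2.65
NRC = 2.65 / 4 = 0.6625
Rounded to nearest 0.05: 0.65

0.65


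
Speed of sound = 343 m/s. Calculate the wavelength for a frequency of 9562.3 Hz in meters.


Given values:
  c = 343 m/s, f = 9562.3 Hz
Formula: lambda = c / f
lambda = 343 / 9562.3
lambda = 0.0359

0.0359 m


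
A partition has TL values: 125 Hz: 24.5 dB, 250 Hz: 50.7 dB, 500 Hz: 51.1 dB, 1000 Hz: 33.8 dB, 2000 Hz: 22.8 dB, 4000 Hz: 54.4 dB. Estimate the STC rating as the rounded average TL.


Given TL values at each frequency:
  125 Hz: 24.5 dB
  250 Hz: 50.7 dB
  500 Hz: 51.1 dB
  1000 Hz: 33.8 dB
  2000 Hz: 22.8 dB
  4000 Hz: 54.4 dB
Formula: STC ~ round(average of TL values)
Sum = 24.5 + 50.7 + 51.1 + 33.8 + 22.8 + 54.4 = 237.3
Average = 237.3 / 6 = 39.55
Rounded: 40

40
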